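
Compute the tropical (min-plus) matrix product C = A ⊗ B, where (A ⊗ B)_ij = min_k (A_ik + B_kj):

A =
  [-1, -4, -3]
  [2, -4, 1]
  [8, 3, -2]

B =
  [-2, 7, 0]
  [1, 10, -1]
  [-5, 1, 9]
A ⊗ B =
  [-8, -2, -5]
  [-4, 2, -5]
  [-7, -1, 2]

Apply the min-plus product entry-by-entry:
  C[0][0] = min over k of (A[0][0] + B[0][0] = -1 + -2 = -3, A[0][1] + B[1][0] = -4 + 1 = -3, A[0][2] + B[2][0] = -3 + -5 = -8) = -8 (attained at k = 2)
  C[0][1] = min over k of (A[0][0] + B[0][1] = -1 + 7 = 6, A[0][1] + B[1][1] = -4 + 10 = 6, A[0][2] + B[2][1] = -3 + 1 = -2) = -2 (attained at k = 2)
  C[0][2] = min over k of (A[0][0] + B[0][2] = -1 + 0 = -1, A[0][1] + B[1][2] = -4 + -1 = -5, A[0][2] + B[2][2] = -3 + 9 = 6) = -5 (attained at k = 1)
  C[1][0] = min over k of (A[1][0] + B[0][0] = 2 + -2 = 0, A[1][1] + B[1][0] = -4 + 1 = -3, A[1][2] + B[2][0] = 1 + -5 = -4) = -4 (attained at k = 2)
  C[1][1] = min over k of (A[1][0] + B[0][1] = 2 + 7 = 9, A[1][1] + B[1][1] = -4 + 10 = 6, A[1][2] + B[2][1] = 1 + 1 = 2) = 2 (attained at k = 2)
  C[1][2] = min over k of (A[1][0] + B[0][2] = 2 + 0 = 2, A[1][1] + B[1][2] = -4 + -1 = -5, A[1][2] + B[2][2] = 1 + 9 = 10) = -5 (attained at k = 1)
  C[2][0] = min over k of (A[2][0] + B[0][0] = 8 + -2 = 6, A[2][1] + B[1][0] = 3 + 1 = 4, A[2][2] + B[2][0] = -2 + -5 = -7) = -7 (attained at k = 2)
  C[2][1] = min over k of (A[2][0] + B[0][1] = 8 + 7 = 15, A[2][1] + B[1][1] = 3 + 10 = 13, A[2][2] + B[2][1] = -2 + 1 = -1) = -1 (attained at k = 2)
  C[2][2] = min over k of (A[2][0] + B[0][2] = 8 + 0 = 8, A[2][1] + B[1][2] = 3 + -1 = 2, A[2][2] + B[2][2] = -2 + 9 = 7) = 2 (attained at k = 1)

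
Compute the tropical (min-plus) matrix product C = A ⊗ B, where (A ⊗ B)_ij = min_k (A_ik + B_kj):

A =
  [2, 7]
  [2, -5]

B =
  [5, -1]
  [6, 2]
A ⊗ B =
  [7, 1]
  [1, -3]

Apply the min-plus product entry-by-entry:
  C[0][0] = min over k of (A[0][0] + B[0][0] = 2 + 5 = 7, A[0][1] + B[1][0] = 7 + 6 = 13) = 7 (attained at k = 0)
  C[0][1] = min over k of (A[0][0] + B[0][1] = 2 + -1 = 1, A[0][1] + B[1][1] = 7 + 2 = 9) = 1 (attained at k = 0)
  C[1][0] = min over k of (A[1][0] + B[0][0] = 2 + 5 = 7, A[1][1] + B[1][0] = -5 + 6 = 1) = 1 (attained at k = 1)
  C[1][1] = min over k of (A[1][0] + B[0][1] = 2 + -1 = 1, A[1][1] + B[1][1] = -5 + 2 = -3) = -3 (attained at k = 1)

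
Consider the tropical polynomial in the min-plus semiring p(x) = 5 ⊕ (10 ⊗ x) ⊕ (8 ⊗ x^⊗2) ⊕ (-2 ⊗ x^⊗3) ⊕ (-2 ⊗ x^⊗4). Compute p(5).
p(5) = 5

A tropical monomial a ⊗ x^⊗i evaluates to a + i · x. Evaluating each term at x = 5:
  Term 0 contributes 5 + 0 · 5 = 5
  Term 1 contributes 10 + 1 · 5 = 15
  Term 2 contributes 8 + 2 · 5 = 18
  Term 3 contributes -2 + 3 · 5 = 13
  Term 4 contributes -2 + 4 · 5 = 18
p(5) = ⊕ of these = min[5, 15, 18, 13, 18] = 5.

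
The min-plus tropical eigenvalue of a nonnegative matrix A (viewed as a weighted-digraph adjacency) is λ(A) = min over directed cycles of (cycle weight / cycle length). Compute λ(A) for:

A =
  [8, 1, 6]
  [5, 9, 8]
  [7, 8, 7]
λ(A) = 3

Enumerate directed cycles and compute their means (weight / length). Sample:
  cycle 0 → 0: weight = 8, length = 1, mean = 8/1 ≈ 8.000
  cycle 1 → 1: weight = 9, length = 1, mean = 9/1 ≈ 9.000
  cycle 2 → 2: weight = 7, length = 1, mean = 7/1 ≈ 7.000
  cycle 0 → 1 → 0: weight = 6, length = 2, mean = 6/2 ≈ 3.000
  cycle 0 → 2 → 0: weight = 13, length = 2, mean = 13/2 ≈ 6.500
  cycle 1 → 0 → 1: weight = 6, length = 2, mean = 6/2 ≈ 3.000
Minimum mean = 3.000, attained e.g. along the cycle 0 → 1 → 0 with weight 6 and length 2. So λ(A) = 6/2 = 3.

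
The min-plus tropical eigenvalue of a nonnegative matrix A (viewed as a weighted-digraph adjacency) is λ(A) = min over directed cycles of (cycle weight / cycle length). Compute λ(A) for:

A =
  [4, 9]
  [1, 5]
λ(A) = 4

Enumerate directed cycles and compute their means (weight / length). Sample:
  cycle 0 → 0: weight = 4, length = 1, mean = 4/1 ≈ 4.000
  cycle 1 → 1: weight = 5, length = 1, mean = 5/1 ≈ 5.000
  cycle 0 → 1 → 0: weight = 10, length = 2, mean = 10/2 ≈ 5.000
  cycle 1 → 0 → 1: weight = 10, length = 2, mean = 10/2 ≈ 5.000
Minimum mean = 4.000, attained e.g. along the cycle 0 → 0 with weight 4 and length 1. So λ(A) = 4/1 = 4.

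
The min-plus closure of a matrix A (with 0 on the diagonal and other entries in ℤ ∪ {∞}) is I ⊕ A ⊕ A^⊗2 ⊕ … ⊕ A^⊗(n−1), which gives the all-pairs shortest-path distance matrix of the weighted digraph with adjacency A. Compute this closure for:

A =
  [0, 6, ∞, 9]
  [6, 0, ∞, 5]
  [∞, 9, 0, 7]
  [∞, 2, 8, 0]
Closure =
  [0, 6, 17, 9]
  [6, 0, 13, 5]
  [15, 9, 0, 7]
  [8, 2, 8, 0]

This is the Floyd-Warshall all-pairs shortest-path computation. For each intermediate vertex k = 0, 1, …, 3, update dist[i][j] ← min(dist[i][j], dist[i][k] + dist[k][j]). The final matrix gives, for each (i, j), the minimum total weight of any directed path from i to j (possibly empty when i = j).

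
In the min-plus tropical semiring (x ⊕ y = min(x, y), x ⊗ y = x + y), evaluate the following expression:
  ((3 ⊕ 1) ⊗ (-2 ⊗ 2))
((3 ⊕ 1) ⊗ (-2 ⊗ 2)) = 1

Expand innermost to outermost. Recall ⊕ takes the minimum of its arguments and ⊗ takes their sum. Working out the expression ((3 ⊕ 1) ⊗ (-2 ⊗ 2)) gives 1.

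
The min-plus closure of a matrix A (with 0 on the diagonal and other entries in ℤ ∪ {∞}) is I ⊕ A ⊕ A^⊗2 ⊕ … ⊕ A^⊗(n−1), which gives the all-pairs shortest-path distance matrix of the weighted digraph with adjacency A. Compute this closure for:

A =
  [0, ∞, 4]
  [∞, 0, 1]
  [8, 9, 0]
Closure =
  [0, 13, 4]
  [9, 0, 1]
  [8, 9, 0]

This is the Floyd-Warshall all-pairs shortest-path computation. For each intermediate vertex k = 0, 1, …, 2, update dist[i][j] ← min(dist[i][j], dist[i][k] + dist[k][j]). The final matrix gives, for each (i, j), the minimum total weight of any directed path from i to j (possibly empty when i = j).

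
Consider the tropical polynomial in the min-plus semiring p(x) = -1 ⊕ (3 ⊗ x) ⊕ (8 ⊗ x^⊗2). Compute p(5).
p(5) = -1

A tropical monomial a ⊗ x^⊗i evaluates to a + i · x. Evaluating each term at x = 5:
  Term 0 contributes -1 + 0 · 5 = -1
  Term 1 contributes 3 + 1 · 5 = 8
  Term 2 contributes 8 + 2 · 5 = 18
p(5) = ⊕ of these = min[-1, 8, 18] = -1.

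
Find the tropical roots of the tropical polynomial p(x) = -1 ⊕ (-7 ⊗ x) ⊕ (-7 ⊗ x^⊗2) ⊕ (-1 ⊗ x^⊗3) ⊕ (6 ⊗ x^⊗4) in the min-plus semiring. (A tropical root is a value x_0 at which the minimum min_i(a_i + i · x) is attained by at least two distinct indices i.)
Roots: {-7, -6, 0, 6}

Each tropical root is a break point of the lower envelope of the lines y = a_i + i · x (there are 5 lines, with slopes 0, 1, ..., 4). Only the lines that attain the minimum somewhere contribute to roots; other lines are dominated. Here the surviving (envelope) indices are i = 4, i = 3, i = 2, i = 1, i = 0.
Intersections between consecutive envelope lines give the roots: for adjacent envelope indices i < j the intersection is x = (a_i − a_j) / (j − i). Reading off the sorted break points: {-7, -6, 0, 6}.
Verification: at each break x_0, at least two indices attain the minimum of min_i(a_i + i · x_0).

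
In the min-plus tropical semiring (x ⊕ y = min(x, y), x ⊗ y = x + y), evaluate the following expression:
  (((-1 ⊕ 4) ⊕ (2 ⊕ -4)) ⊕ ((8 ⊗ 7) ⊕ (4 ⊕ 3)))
(((-1 ⊕ 4) ⊕ (2 ⊕ -4)) ⊕ ((8 ⊗ 7) ⊕ (4 ⊕ 3))) = -4

Expand innermost to outermost. Recall ⊕ takes the minimum of its arguments and ⊗ takes their sum. Working out the expression (((-1 ⊕ 4) ⊕ (2 ⊕ -4)) ⊕ ((8 ⊗ 7) ⊕ (4 ⊕ 3))) gives -4.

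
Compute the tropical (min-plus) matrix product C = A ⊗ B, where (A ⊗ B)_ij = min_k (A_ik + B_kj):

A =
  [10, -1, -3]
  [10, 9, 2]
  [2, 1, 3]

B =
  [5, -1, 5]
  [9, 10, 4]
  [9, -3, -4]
A ⊗ B =
  [6, -6, -7]
  [11, -1, -2]
  [7, 0, -1]

Apply the min-plus product entry-by-entry:
  C[0][0] = min over k of (A[0][0] + B[0][0] = 10 + 5 = 15, A[0][1] + B[1][0] = -1 + 9 = 8, A[0][2] + B[2][0] = -3 + 9 = 6) = 6 (attained at k = 2)
  C[0][1] = min over k of (A[0][0] + B[0][1] = 10 + -1 = 9, A[0][1] + B[1][1] = -1 + 10 = 9, A[0][2] + B[2][1] = -3 + -3 = -6) = -6 (attained at k = 2)
  C[0][2] = min over k of (A[0][0] + B[0][2] = 10 + 5 = 15, A[0][1] + B[1][2] = -1 + 4 = 3, A[0][2] + B[2][2] = -3 + -4 = -7) = -7 (attained at k = 2)
  C[1][0] = min over k of (A[1][0] + B[0][0] = 10 + 5 = 15, A[1][1] + B[1][0] = 9 + 9 = 18, A[1][2] + B[2][0] = 2 + 9 = 11) = 11 (attained at k = 2)
  C[1][1] = min over k of (A[1][0] + B[0][1] = 10 + -1 = 9, A[1][1] + B[1][1] = 9 + 10 = 19, A[1][2] + B[2][1] = 2 + -3 = -1) = -1 (attained at k = 2)
  C[1][2] = min over k of (A[1][0] + B[0][2] = 10 + 5 = 15, A[1][1] + B[1][2] = 9 + 4 = 13, A[1][2] + B[2][2] = 2 + -4 = -2) = -2 (attained at k = 2)
  C[2][0] = min over k of (A[2][0] + B[0][0] = 2 + 5 = 7, A[2][1] + B[1][0] = 1 + 9 = 10, A[2][2] + B[2][0] = 3 + 9 = 12) = 7 (attained at k = 0)
  C[2][1] = min over k of (A[2][0] + B[0][1] = 2 + -1 = 1, A[2][1] + B[1][1] = 1 + 10 = 11, A[2][2] + B[2][1] = 3 + -3 = 0) = 0 (attained at k = 2)
  C[2][2] = min over k of (A[2][0] + B[0][2] = 2 + 5 = 7, A[2][1] + B[1][2] = 1 + 4 = 5, A[2][2] + B[2][2] = 3 + -4 = -1) = -1 (attained at k = 2)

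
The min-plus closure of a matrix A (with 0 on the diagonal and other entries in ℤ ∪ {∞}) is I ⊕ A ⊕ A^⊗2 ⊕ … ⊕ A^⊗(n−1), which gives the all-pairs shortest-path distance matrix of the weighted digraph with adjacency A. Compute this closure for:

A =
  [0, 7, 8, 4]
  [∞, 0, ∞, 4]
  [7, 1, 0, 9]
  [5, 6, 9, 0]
Closure =
  [0, 7, 8, 4]
  [9, 0, 13, 4]
  [7, 1, 0, 5]
  [5, 6, 9, 0]

This is the Floyd-Warshall all-pairs shortest-path computation. For each intermediate vertex k = 0, 1, …, 3, update dist[i][j] ← min(dist[i][j], dist[i][k] + dist[k][j]). The final matrix gives, for each (i, j), the minimum total weight of any directed path from i to j (possibly empty when i = j).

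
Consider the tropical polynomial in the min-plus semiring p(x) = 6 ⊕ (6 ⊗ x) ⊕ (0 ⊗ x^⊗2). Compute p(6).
p(6) = 6

A tropical monomial a ⊗ x^⊗i evaluates to a + i · x. Evaluating each term at x = 6:
  Term 0 contributes 6 + 0 · 6 = 6
  Term 1 contributes 6 + 1 · 6 = 12
  Term 2 contributes 0 + 2 · 6 = 12
p(6) = ⊕ of these = min[6, 12, 12] = 6.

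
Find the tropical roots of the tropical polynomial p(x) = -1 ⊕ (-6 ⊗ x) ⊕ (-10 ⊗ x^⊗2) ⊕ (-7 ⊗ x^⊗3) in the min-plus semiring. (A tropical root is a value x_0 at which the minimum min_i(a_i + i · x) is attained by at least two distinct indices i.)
Roots: {-3, 4, 5}

Each tropical root is a break point of the lower envelope of the lines y = a_i + i · x (there are 4 lines, with slopes 0, 1, ..., 3). Only the lines that attain the minimum somewhere contribute to roots; other lines are dominated. Here the surviving (envelope) indices are i = 3, i = 2, i = 1, i = 0.
Intersections between consecutive envelope lines give the roots: for adjacent envelope indices i < j the intersection is x = (a_i − a_j) / (j − i). Reading off the sorted break points: {-3, 4, 5}.
Verification: at each break x_0, at least two indices attain the minimum of min_i(a_i + i · x_0).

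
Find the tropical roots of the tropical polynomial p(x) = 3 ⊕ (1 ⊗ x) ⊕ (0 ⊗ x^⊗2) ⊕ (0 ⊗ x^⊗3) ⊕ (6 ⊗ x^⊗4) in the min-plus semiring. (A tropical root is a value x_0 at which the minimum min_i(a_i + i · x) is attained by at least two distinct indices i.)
Roots: {-6, 0, 1, 2}

Each tropical root is a break point of the lower envelope of the lines y = a_i + i · x (there are 5 lines, with slopes 0, 1, ..., 4). Only the lines that attain the minimum somewhere contribute to roots; other lines are dominated. Here the surviving (envelope) indices are i = 4, i = 3, i = 2, i = 1, i = 0.
Intersections between consecutive envelope lines give the roots: for adjacent envelope indices i < j the intersection is x = (a_i − a_j) / (j − i). Reading off the sorted break points: {-6, 0, 1, 2}.
Verification: at each break x_0, at least two indices attain the minimum of min_i(a_i + i · x_0).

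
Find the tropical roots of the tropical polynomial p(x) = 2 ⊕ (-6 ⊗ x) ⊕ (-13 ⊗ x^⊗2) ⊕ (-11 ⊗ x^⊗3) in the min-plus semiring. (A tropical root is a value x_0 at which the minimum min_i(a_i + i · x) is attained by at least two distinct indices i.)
Roots: {-2, 7, 8}

Each tropical root is a break point of the lower envelope of the lines y = a_i + i · x (there are 4 lines, with slopes 0, 1, ..., 3). Only the lines that attain the minimum somewhere contribute to roots; other lines are dominated. Here the surviving (envelope) indices are i = 3, i = 2, i = 1, i = 0.
Intersections between consecutive envelope lines give the roots: for adjacent envelope indices i < j the intersection is x = (a_i − a_j) / (j − i). Reading off the sorted break points: {-2, 7, 8}.
Verification: at each break x_0, at least two indices attain the minimum of min_i(a_i + i · x_0).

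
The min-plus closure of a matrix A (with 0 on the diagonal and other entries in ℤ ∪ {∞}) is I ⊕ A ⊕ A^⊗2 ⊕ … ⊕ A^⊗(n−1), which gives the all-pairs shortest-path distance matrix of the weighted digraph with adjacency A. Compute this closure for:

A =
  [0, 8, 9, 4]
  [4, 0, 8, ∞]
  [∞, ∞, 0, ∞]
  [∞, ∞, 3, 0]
Closure =
  [0, 8, 7, 4]
  [4, 0, 8, 8]
  [∞, ∞, 0, ∞]
  [∞, ∞, 3, 0]

This is the Floyd-Warshall all-pairs shortest-path computation. For each intermediate vertex k = 0, 1, …, 3, update dist[i][j] ← min(dist[i][j], dist[i][k] + dist[k][j]). The final matrix gives, for each (i, j), the minimum total weight of any directed path from i to j (possibly empty when i = j).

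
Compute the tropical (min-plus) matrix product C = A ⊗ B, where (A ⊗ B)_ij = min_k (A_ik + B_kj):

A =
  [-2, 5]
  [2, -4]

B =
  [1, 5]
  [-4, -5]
A ⊗ B =
  [-1, 0]
  [-8, -9]

Apply the min-plus product entry-by-entry:
  C[0][0] = min over k of (A[0][0] + B[0][0] = -2 + 1 = -1, A[0][1] + B[1][0] = 5 + -4 = 1) = -1 (attained at k = 0)
  C[0][1] = min over k of (A[0][0] + B[0][1] = -2 + 5 = 3, A[0][1] + B[1][1] = 5 + -5 = 0) = 0 (attained at k = 1)
  C[1][0] = min over k of (A[1][0] + B[0][0] = 2 + 1 = 3, A[1][1] + B[1][0] = -4 + -4 = -8) = -8 (attained at k = 1)
  C[1][1] = min over k of (A[1][0] + B[0][1] = 2 + 5 = 7, A[1][1] + B[1][1] = -4 + -5 = -9) = -9 (attained at k = 1)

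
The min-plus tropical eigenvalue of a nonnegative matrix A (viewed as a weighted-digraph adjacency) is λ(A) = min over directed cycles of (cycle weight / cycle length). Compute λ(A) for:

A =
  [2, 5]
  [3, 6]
λ(A) = 2

Enumerate directed cycles and compute their means (weight / length). Sample:
  cycle 0 → 0: weight = 2, length = 1, mean = 2/1 ≈ 2.000
  cycle 1 → 1: weight = 6, length = 1, mean = 6/1 ≈ 6.000
  cycle 0 → 1 → 0: weight = 8, length = 2, mean = 8/2 ≈ 4.000
  cycle 1 → 0 → 1: weight = 8, length = 2, mean = 8/2 ≈ 4.000
Minimum mean = 2.000, attained e.g. along the cycle 0 → 0 with weight 2 and length 1. So λ(A) = 2/1 = 2.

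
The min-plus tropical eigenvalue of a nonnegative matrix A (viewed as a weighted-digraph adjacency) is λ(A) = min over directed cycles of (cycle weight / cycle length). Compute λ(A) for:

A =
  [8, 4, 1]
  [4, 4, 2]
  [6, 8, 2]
λ(A) = 2

Enumerate directed cycles and compute their means (weight / length). Sample:
  cycle 0 → 0: weight = 8, length = 1, mean = 8/1 ≈ 8.000
  cycle 1 → 1: weight = 4, length = 1, mean = 4/1 ≈ 4.000
  cycle 2 → 2: weight = 2, length = 1, mean = 2/1 ≈ 2.000
  cycle 0 → 1 → 0: weight = 8, length = 2, mean = 8/2 ≈ 4.000
  cycle 0 → 2 → 0: weight = 7, length = 2, mean = 7/2 ≈ 3.500
  cycle 1 → 0 → 1: weight = 8, length = 2, mean = 8/2 ≈ 4.000
Minimum mean = 2.000, attained e.g. along the cycle 2 → 2 with weight 2 and length 1. So λ(A) = 2/1 = 2.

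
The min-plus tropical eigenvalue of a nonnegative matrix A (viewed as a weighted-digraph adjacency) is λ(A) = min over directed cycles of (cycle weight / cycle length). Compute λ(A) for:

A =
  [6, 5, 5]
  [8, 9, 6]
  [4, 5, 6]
λ(A) = 9/2

Enumerate directed cycles and compute their means (weight / length). Sample:
  cycle 0 → 0: weight = 6, length = 1, mean = 6/1 ≈ 6.000
  cycle 1 → 1: weight = 9, length = 1, mean = 9/1 ≈ 9.000
  cycle 2 → 2: weight = 6, length = 1, mean = 6/1 ≈ 6.000
  cycle 0 → 1 → 0: weight = 13, length = 2, mean = 13/2 ≈ 6.500
  cycle 0 → 2 → 0: weight = 9, length = 2, mean = 9/2 ≈ 4.500
  cycle 1 → 0 → 1: weight = 13, length = 2, mean = 13/2 ≈ 6.500
Minimum mean = 4.500, attained e.g. along the cycle 0 → 2 → 0 with weight 9 and length 2. So λ(A) = 9/2 = 9/2.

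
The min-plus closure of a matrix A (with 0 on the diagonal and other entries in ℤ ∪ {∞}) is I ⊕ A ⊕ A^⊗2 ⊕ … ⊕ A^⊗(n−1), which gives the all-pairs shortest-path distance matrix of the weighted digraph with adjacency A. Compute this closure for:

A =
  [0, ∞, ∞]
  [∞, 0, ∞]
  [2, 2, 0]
Closure =
  [0, ∞, ∞]
  [∞, 0, ∞]
  [2, 2, 0]

This is the Floyd-Warshall all-pairs shortest-path computation. For each intermediate vertex k = 0, 1, …, 2, update dist[i][j] ← min(dist[i][j], dist[i][k] + dist[k][j]). The final matrix gives, for each (i, j), the minimum total weight of any directed path from i to j (possibly empty when i = j).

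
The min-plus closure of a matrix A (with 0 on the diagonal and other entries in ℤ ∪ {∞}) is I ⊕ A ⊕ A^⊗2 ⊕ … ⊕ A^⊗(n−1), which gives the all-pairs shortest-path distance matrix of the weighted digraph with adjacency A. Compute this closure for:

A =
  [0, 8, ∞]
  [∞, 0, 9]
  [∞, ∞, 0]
Closure =
  [0, 8, 17]
  [∞, 0, 9]
  [∞, ∞, 0]

This is the Floyd-Warshall all-pairs shortest-path computation. For each intermediate vertex k = 0, 1, …, 2, update dist[i][j] ← min(dist[i][j], dist[i][k] + dist[k][j]). The final matrix gives, for each (i, j), the minimum total weight of any directed path from i to j (possibly empty when i = j).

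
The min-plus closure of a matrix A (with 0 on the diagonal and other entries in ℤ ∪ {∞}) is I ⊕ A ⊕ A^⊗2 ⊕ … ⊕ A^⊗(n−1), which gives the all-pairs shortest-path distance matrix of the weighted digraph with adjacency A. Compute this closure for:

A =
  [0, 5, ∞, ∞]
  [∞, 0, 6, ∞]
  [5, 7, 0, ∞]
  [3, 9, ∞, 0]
Closure =
  [0, 5, 11, ∞]
  [11, 0, 6, ∞]
  [5, 7, 0, ∞]
  [3, 8, 14, 0]

This is the Floyd-Warshall all-pairs shortest-path computation. For each intermediate vertex k = 0, 1, …, 3, update dist[i][j] ← min(dist[i][j], dist[i][k] + dist[k][j]). The final matrix gives, for each (i, j), the minimum total weight of any directed path from i to j (possibly empty when i = j).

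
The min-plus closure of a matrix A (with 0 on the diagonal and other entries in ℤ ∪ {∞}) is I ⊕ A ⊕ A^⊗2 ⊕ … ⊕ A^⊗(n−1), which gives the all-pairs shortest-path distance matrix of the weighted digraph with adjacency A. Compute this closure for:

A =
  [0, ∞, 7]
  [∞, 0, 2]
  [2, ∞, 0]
Closure =
  [0, ∞, 7]
  [4, 0, 2]
  [2, ∞, 0]

This is the Floyd-Warshall all-pairs shortest-path computation. For each intermediate vertex k = 0, 1, …, 2, update dist[i][j] ← min(dist[i][j], dist[i][k] + dist[k][j]). The final matrix gives, for each (i, j), the minimum total weight of any directed path from i to j (possibly empty when i = j).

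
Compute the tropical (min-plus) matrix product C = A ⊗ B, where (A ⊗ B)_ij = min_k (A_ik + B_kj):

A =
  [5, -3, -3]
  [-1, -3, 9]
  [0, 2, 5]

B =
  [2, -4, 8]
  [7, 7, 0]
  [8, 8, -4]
A ⊗ B =
  [4, 1, -7]
  [1, -5, -3]
  [2, -4, 1]

Apply the min-plus product entry-by-entry:
  C[0][0] = min over k of (A[0][0] + B[0][0] = 5 + 2 = 7, A[0][1] + B[1][0] = -3 + 7 = 4, A[0][2] + B[2][0] = -3 + 8 = 5) = 4 (attained at k = 1)
  C[0][1] = min over k of (A[0][0] + B[0][1] = 5 + -4 = 1, A[0][1] + B[1][1] = -3 + 7 = 4, A[0][2] + B[2][1] = -3 + 8 = 5) = 1 (attained at k = 0)
  C[0][2] = min over k of (A[0][0] + B[0][2] = 5 + 8 = 13, A[0][1] + B[1][2] = -3 + 0 = -3, A[0][2] + B[2][2] = -3 + -4 = -7) = -7 (attained at k = 2)
  C[1][0] = min over k of (A[1][0] + B[0][0] = -1 + 2 = 1, A[1][1] + B[1][0] = -3 + 7 = 4, A[1][2] + B[2][0] = 9 + 8 = 17) = 1 (attained at k = 0)
  C[1][1] = min over k of (A[1][0] + B[0][1] = -1 + -4 = -5, A[1][1] + B[1][1] = -3 + 7 = 4, A[1][2] + B[2][1] = 9 + 8 = 17) = -5 (attained at k = 0)
  C[1][2] = min over k of (A[1][0] + B[0][2] = -1 + 8 = 7, A[1][1] + B[1][2] = -3 + 0 = -3, A[1][2] + B[2][2] = 9 + -4 = 5) = -3 (attained at k = 1)
  C[2][0] = min over k of (A[2][0] + B[0][0] = 0 + 2 = 2, A[2][1] + B[1][0] = 2 + 7 = 9, A[2][2] + B[2][0] = 5 + 8 = 13) = 2 (attained at k = 0)
  C[2][1] = min over k of (A[2][0] + B[0][1] = 0 + -4 = -4, A[2][1] + B[1][1] = 2 + 7 = 9, A[2][2] + B[2][1] = 5 + 8 = 13) = -4 (attained at k = 0)
  C[2][2] = min over k of (A[2][0] + B[0][2] = 0 + 8 = 8, A[2][1] + B[1][2] = 2 + 0 = 2, A[2][2] + B[2][2] = 5 + -4 = 1) = 1 (attained at k = 2)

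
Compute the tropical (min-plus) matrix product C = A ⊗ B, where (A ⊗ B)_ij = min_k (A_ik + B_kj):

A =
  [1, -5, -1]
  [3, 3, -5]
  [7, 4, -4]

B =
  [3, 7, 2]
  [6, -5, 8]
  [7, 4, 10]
A ⊗ B =
  [1, -10, 3]
  [2, -2, 5]
  [3, -1, 6]

Apply the min-plus product entry-by-entry:
  C[0][0] = min over k of (A[0][0] + B[0][0] = 1 + 3 = 4, A[0][1] + B[1][0] = -5 + 6 = 1, A[0][2] + B[2][0] = -1 + 7 = 6) = 1 (attained at k = 1)
  C[0][1] = min over k of (A[0][0] + B[0][1] = 1 + 7 = 8, A[0][1] + B[1][1] = -5 + -5 = -10, A[0][2] + B[2][1] = -1 + 4 = 3) = -10 (attained at k = 1)
  C[0][2] = min over k of (A[0][0] + B[0][2] = 1 + 2 = 3, A[0][1] + B[1][2] = -5 + 8 = 3, A[0][2] + B[2][2] = -1 + 10 = 9) = 3 (attained at k = 0)
  C[1][0] = min over k of (A[1][0] + B[0][0] = 3 + 3 = 6, A[1][1] + B[1][0] = 3 + 6 = 9, A[1][2] + B[2][0] = -5 + 7 = 2) = 2 (attained at k = 2)
  C[1][1] = min over k of (A[1][0] + B[0][1] = 3 + 7 = 10, A[1][1] + B[1][1] = 3 + -5 = -2, A[1][2] + B[2][1] = -5 + 4 = -1) = -2 (attained at k = 1)
  C[1][2] = min over k of (A[1][0] + B[0][2] = 3 + 2 = 5, A[1][1] + B[1][2] = 3 + 8 = 11, A[1][2] + B[2][2] = -5 + 10 = 5) = 5 (attained at k = 0)
  C[2][0] = min over k of (A[2][0] + B[0][0] = 7 + 3 = 10, A[2][1] + B[1][0] = 4 + 6 = 10, A[2][2] + B[2][0] = -4 + 7 = 3) = 3 (attained at k = 2)
  C[2][1] = min over k of (A[2][0] + B[0][1] = 7 + 7 = 14, A[2][1] + B[1][1] = 4 + -5 = -1, A[2][2] + B[2][1] = -4 + 4 = 0) = -1 (attained at k = 1)
  C[2][2] = min over k of (A[2][0] + B[0][2] = 7 + 2 = 9, A[2][1] + B[1][2] = 4 + 8 = 12, A[2][2] + B[2][2] = -4 + 10 = 6) = 6 (attained at k = 2)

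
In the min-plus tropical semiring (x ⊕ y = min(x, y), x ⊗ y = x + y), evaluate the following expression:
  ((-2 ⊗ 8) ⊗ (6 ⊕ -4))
((-2 ⊗ 8) ⊗ (6 ⊕ -4)) = 2

Expand innermost to outermost. Recall ⊕ takes the minimum of its arguments and ⊗ takes their sum. Working out the expression ((-2 ⊗ 8) ⊗ (6 ⊕ -4)) gives 2.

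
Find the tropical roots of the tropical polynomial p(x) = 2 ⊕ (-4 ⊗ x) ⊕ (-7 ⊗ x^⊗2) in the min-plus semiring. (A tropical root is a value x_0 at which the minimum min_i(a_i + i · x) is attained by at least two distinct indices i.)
Roots: {3, 6}

Each tropical root is a break point of the lower envelope of the lines y = a_i + i · x (there are 3 lines, with slopes 0, 1, ..., 2). Only the lines that attain the minimum somewhere contribute to roots; other lines are dominated. Here the surviving (envelope) indices are i = 2, i = 1, i = 0.
Intersections between consecutive envelope lines give the roots: for adjacent envelope indices i < j the intersection is x = (a_i − a_j) / (j − i). Reading off the sorted break points: {3, 6}.
Verification: at each break x_0, at least two indices attain the minimum of min_i(a_i + i · x_0).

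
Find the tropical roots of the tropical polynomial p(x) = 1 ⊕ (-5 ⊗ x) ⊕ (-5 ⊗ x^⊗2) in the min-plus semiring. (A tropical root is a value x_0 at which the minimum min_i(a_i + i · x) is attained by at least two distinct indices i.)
Roots: {0, 6}

Each tropical root is a break point of the lower envelope of the lines y = a_i + i · x (there are 3 lines, with slopes 0, 1, ..., 2). Only the lines that attain the minimum somewhere contribute to roots; other lines are dominated. Here the surviving (envelope) indices are i = 2, i = 1, i = 0.
Intersections between consecutive envelope lines give the roots: for adjacent envelope indices i < j the intersection is x = (a_i − a_j) / (j − i). Reading off the sorted break points: {0, 6}.
Verification: at each break x_0, at least two indices attain the minimum of min_i(a_i + i · x_0).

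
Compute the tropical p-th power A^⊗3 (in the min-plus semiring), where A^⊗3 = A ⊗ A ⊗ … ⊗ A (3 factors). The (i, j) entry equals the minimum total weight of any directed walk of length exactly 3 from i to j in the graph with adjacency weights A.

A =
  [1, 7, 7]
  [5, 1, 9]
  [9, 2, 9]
A^⊗3 =
  [3, 9, 9]
  [7, 3, 11]
  [8, 4, 12]

Each entry (A^⊗3)_ij equals the minimum over all length-3 walks i = v_0 → v_1 → … → v_3 = j of Σ_t A[v_t][v_{t+1}]. For example, for (i, j) = (0, 2) we minimise over 9 possible intermediate vertex sequences; the minimum is 9, attained along the walk 0 → 0 → 0 → 2.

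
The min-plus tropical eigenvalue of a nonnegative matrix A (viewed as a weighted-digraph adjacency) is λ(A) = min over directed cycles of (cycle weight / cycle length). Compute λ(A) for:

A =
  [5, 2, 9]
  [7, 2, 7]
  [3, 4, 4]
λ(A) = 2

Enumerate directed cycles and compute their means (weight / length). Sample:
  cycle 0 → 0: weight = 5, length = 1, mean = 5/1 ≈ 5.000
  cycle 1 → 1: weight = 2, length = 1, mean = 2/1 ≈ 2.000
  cycle 2 → 2: weight = 4, length = 1, mean = 4/1 ≈ 4.000
  cycle 0 → 1 → 0: weight = 9, length = 2, mean = 9/2 ≈ 4.500
  cycle 0 → 2 → 0: weight = 12, length = 2, mean = 12/2 ≈ 6.000
  cycle 1 → 0 → 1: weight = 9, length = 2, mean = 9/2 ≈ 4.500
Minimum mean = 2.000, attained e.g. along the cycle 1 → 1 with weight 2 and length 1. So λ(A) = 2/1 = 2.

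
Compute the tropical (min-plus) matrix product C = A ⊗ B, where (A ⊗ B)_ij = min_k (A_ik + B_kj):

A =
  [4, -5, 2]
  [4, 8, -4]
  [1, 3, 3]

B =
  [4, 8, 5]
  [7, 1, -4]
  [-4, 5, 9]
A ⊗ B =
  [-2, -4, -9]
  [-8, 1, 4]
  [-1, 4, -1]

Apply the min-plus product entry-by-entry:
  C[0][0] = min over k of (A[0][0] + B[0][0] = 4 + 4 = 8, A[0][1] + B[1][0] = -5 + 7 = 2, A[0][2] + B[2][0] = 2 + -4 = -2) = -2 (attained at k = 2)
  C[0][1] = min over k of (A[0][0] + B[0][1] = 4 + 8 = 12, A[0][1] + B[1][1] = -5 + 1 = -4, A[0][2] + B[2][1] = 2 + 5 = 7) = -4 (attained at k = 1)
  C[0][2] = min over k of (A[0][0] + B[0][2] = 4 + 5 = 9, A[0][1] + B[1][2] = -5 + -4 = -9, A[0][2] + B[2][2] = 2 + 9 = 11) = -9 (attained at k = 1)
  C[1][0] = min over k of (A[1][0] + B[0][0] = 4 + 4 = 8, A[1][1] + B[1][0] = 8 + 7 = 15, A[1][2] + B[2][0] = -4 + -4 = -8) = -8 (attained at k = 2)
  C[1][1] = min over k of (A[1][0] + B[0][1] = 4 + 8 = 12, A[1][1] + B[1][1] = 8 + 1 = 9, A[1][2] + B[2][1] = -4 + 5 = 1) = 1 (attained at k = 2)
  C[1][2] = min over k of (A[1][0] + B[0][2] = 4 + 5 = 9, A[1][1] + B[1][2] = 8 + -4 = 4, A[1][2] + B[2][2] = -4 + 9 = 5) = 4 (attained at k = 1)
  C[2][0] = min over k of (A[2][0] + B[0][0] = 1 + 4 = 5, A[2][1] + B[1][0] = 3 + 7 = 10, A[2][2] + B[2][0] = 3 + -4 = -1) = -1 (attained at k = 2)
  C[2][1] = min over k of (A[2][0] + B[0][1] = 1 + 8 = 9, A[2][1] + B[1][1] = 3 + 1 = 4, A[2][2] + B[2][1] = 3 + 5 = 8) = 4 (attained at k = 1)
  C[2][2] = min over k of (A[2][0] + B[0][2] = 1 + 5 = 6, A[2][1] + B[1][2] = 3 + -4 = -1, A[2][2] + B[2][2] = 3 + 9 = 12) = -1 (attained at k = 1)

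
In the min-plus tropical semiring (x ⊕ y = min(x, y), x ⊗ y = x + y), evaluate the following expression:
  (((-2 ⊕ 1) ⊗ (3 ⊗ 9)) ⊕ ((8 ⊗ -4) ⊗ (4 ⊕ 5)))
(((-2 ⊕ 1) ⊗ (3 ⊗ 9)) ⊕ ((8 ⊗ -4) ⊗ (4 ⊕ 5))) = 8

Expand innermost to outermost. Recall ⊕ takes the minimum of its arguments and ⊗ takes their sum. Working out the expression (((-2 ⊕ 1) ⊗ (3 ⊗ 9)) ⊕ ((8 ⊗ -4) ⊗ (4 ⊕ 5))) gives 8.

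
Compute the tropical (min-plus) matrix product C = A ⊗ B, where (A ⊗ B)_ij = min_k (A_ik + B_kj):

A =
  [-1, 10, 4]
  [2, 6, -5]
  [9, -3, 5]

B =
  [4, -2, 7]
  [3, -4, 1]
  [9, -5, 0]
A ⊗ B =
  [3, -3, 4]
  [4, -10, -5]
  [0, -7, -2]

Apply the min-plus product entry-by-entry:
  C[0][0] = min over k of (A[0][0] + B[0][0] = -1 + 4 = 3, A[0][1] + B[1][0] = 10 + 3 = 13, A[0][2] + B[2][0] = 4 + 9 = 13) = 3 (attained at k = 0)
  C[0][1] = min over k of (A[0][0] + B[0][1] = -1 + -2 = -3, A[0][1] + B[1][1] = 10 + -4 = 6, A[0][2] + B[2][1] = 4 + -5 = -1) = -3 (attained at k = 0)
  C[0][2] = min over k of (A[0][0] + B[0][2] = -1 + 7 = 6, A[0][1] + B[1][2] = 10 + 1 = 11, A[0][2] + B[2][2] = 4 + 0 = 4) = 4 (attained at k = 2)
  C[1][0] = min over k of (A[1][0] + B[0][0] = 2 + 4 = 6, A[1][1] + B[1][0] = 6 + 3 = 9, A[1][2] + B[2][0] = -5 + 9 = 4) = 4 (attained at k = 2)
  C[1][1] = min over k of (A[1][0] + B[0][1] = 2 + -2 = 0, A[1][1] + B[1][1] = 6 + -4 = 2, A[1][2] + B[2][1] = -5 + -5 = -10) = -10 (attained at k = 2)
  C[1][2] = min over k of (A[1][0] + B[0][2] = 2 + 7 = 9, A[1][1] + B[1][2] = 6 + 1 = 7, A[1][2] + B[2][2] = -5 + 0 = -5) = -5 (attained at k = 2)
  C[2][0] = min over k of (A[2][0] + B[0][0] = 9 + 4 = 13, A[2][1] + B[1][0] = -3 + 3 = 0, A[2][2] + B[2][0] = 5 + 9 = 14) = 0 (attained at k = 1)
  C[2][1] = min over k of (A[2][0] + B[0][1] = 9 + -2 = 7, A[2][1] + B[1][1] = -3 + -4 = -7, A[2][2] + B[2][1] = 5 + -5 = 0) = -7 (attained at k = 1)
  C[2][2] = min over k of (A[2][0] + B[0][2] = 9 + 7 = 16, A[2][1] + B[1][2] = -3 + 1 = -2, A[2][2] + B[2][2] = 5 + 0 = 5) = -2 (attained at k = 1)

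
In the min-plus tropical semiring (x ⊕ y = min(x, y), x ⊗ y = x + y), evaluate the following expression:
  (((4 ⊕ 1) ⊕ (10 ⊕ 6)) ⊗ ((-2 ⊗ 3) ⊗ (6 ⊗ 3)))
(((4 ⊕ 1) ⊕ (10 ⊕ 6)) ⊗ ((-2 ⊗ 3) ⊗ (6 ⊗ 3))) = 11

Expand innermost to outermost. Recall ⊕ takes the minimum of its arguments and ⊗ takes their sum. Working out the expression (((4 ⊕ 1) ⊕ (10 ⊕ 6)) ⊗ ((-2 ⊗ 3) ⊗ (6 ⊗ 3))) gives 11.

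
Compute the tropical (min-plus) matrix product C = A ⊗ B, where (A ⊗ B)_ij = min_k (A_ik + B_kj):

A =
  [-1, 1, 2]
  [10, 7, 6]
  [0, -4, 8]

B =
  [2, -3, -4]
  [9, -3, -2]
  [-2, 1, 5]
A ⊗ B =
  [0, -4, -5]
  [4, 4, 5]
  [2, -7, -6]

Apply the min-plus product entry-by-entry:
  C[0][0] = min over k of (A[0][0] + B[0][0] = -1 + 2 = 1, A[0][1] + B[1][0] = 1 + 9 = 10, A[0][2] + B[2][0] = 2 + -2 = 0) = 0 (attained at k = 2)
  C[0][1] = min over k of (A[0][0] + B[0][1] = -1 + -3 = -4, A[0][1] + B[1][1] = 1 + -3 = -2, A[0][2] + B[2][1] = 2 + 1 = 3) = -4 (attained at k = 0)
  C[0][2] = min over k of (A[0][0] + B[0][2] = -1 + -4 = -5, A[0][1] + B[1][2] = 1 + -2 = -1, A[0][2] + B[2][2] = 2 + 5 = 7) = -5 (attained at k = 0)
  C[1][0] = min over k of (A[1][0] + B[0][0] = 10 + 2 = 12, A[1][1] + B[1][0] = 7 + 9 = 16, A[1][2] + B[2][0] = 6 + -2 = 4) = 4 (attained at k = 2)
  C[1][1] = min over k of (A[1][0] + B[0][1] = 10 + -3 = 7, A[1][1] + B[1][1] = 7 + -3 = 4, A[1][2] + B[2][1] = 6 + 1 = 7) = 4 (attained at k = 1)
  C[1][2] = min over k of (A[1][0] + B[0][2] = 10 + -4 = 6, A[1][1] + B[1][2] = 7 + -2 = 5, A[1][2] + B[2][2] = 6 + 5 = 11) = 5 (attained at k = 1)
  C[2][0] = min over k of (A[2][0] + B[0][0] = 0 + 2 = 2, A[2][1] + B[1][0] = -4 + 9 = 5, A[2][2] + B[2][0] = 8 + -2 = 6) = 2 (attained at k = 0)
  C[2][1] = min over k of (A[2][0] + B[0][1] = 0 + -3 = -3, A[2][1] + B[1][1] = -4 + -3 = -7, A[2][2] + B[2][1] = 8 + 1 = 9) = -7 (attained at k = 1)
  C[2][2] = min over k of (A[2][0] + B[0][2] = 0 + -4 = -4, A[2][1] + B[1][2] = -4 + -2 = -6, A[2][2] + B[2][2] = 8 + 5 = 13) = -6 (attained at k = 1)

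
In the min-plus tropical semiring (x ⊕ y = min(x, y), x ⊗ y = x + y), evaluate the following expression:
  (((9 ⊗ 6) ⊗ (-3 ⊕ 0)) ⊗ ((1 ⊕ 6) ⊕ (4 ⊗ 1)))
(((9 ⊗ 6) ⊗ (-3 ⊕ 0)) ⊗ ((1 ⊕ 6) ⊕ (4 ⊗ 1))) = 13

Expand innermost to outermost. Recall ⊕ takes the minimum of its arguments and ⊗ takes their sum. Working out the expression (((9 ⊗ 6) ⊗ (-3 ⊕ 0)) ⊗ ((1 ⊕ 6) ⊕ (4 ⊗ 1))) gives 13.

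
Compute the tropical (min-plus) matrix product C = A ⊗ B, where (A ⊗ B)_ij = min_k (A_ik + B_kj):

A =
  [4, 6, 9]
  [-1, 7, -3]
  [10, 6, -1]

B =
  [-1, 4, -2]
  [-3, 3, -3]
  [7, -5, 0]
A ⊗ B =
  [3, 4, 2]
  [-2, -8, -3]
  [3, -6, -1]

Apply the min-plus product entry-by-entry:
  C[0][0] = min over k of (A[0][0] + B[0][0] = 4 + -1 = 3, A[0][1] + B[1][0] = 6 + -3 = 3, A[0][2] + B[2][0] = 9 + 7 = 16) = 3 (attained at k = 0)
  C[0][1] = min over k of (A[0][0] + B[0][1] = 4 + 4 = 8, A[0][1] + B[1][1] = 6 + 3 = 9, A[0][2] + B[2][1] = 9 + -5 = 4) = 4 (attained at k = 2)
  C[0][2] = min over k of (A[0][0] + B[0][2] = 4 + -2 = 2, A[0][1] + B[1][2] = 6 + -3 = 3, A[0][2] + B[2][2] = 9 + 0 = 9) = 2 (attained at k = 0)
  C[1][0] = min over k of (A[1][0] + B[0][0] = -1 + -1 = -2, A[1][1] + B[1][0] = 7 + -3 = 4, A[1][2] + B[2][0] = -3 + 7 = 4) = -2 (attained at k = 0)
  C[1][1] = min over k of (A[1][0] + B[0][1] = -1 + 4 = 3, A[1][1] + B[1][1] = 7 + 3 = 10, A[1][2] + B[2][1] = -3 + -5 = -8) = -8 (attained at k = 2)
  C[1][2] = min over k of (A[1][0] + B[0][2] = -1 + -2 = -3, A[1][1] + B[1][2] = 7 + -3 = 4, A[1][2] + B[2][2] = -3 + 0 = -3) = -3 (attained at k = 0)
  C[2][0] = min over k of (A[2][0] + B[0][0] = 10 + -1 = 9, A[2][1] + B[1][0] = 6 + -3 = 3, A[2][2] + B[2][0] = -1 + 7 = 6) = 3 (attained at k = 1)
  C[2][1] = min over k of (A[2][0] + B[0][1] = 10 + 4 = 14, A[2][1] + B[1][1] = 6 + 3 = 9, A[2][2] + B[2][1] = -1 + -5 = -6) = -6 (attained at k = 2)
  C[2][2] = min over k of (A[2][0] + B[0][2] = 10 + -2 = 8, A[2][1] + B[1][2] = 6 + -3 = 3, A[2][2] + B[2][2] = -1 + 0 = -1) = -1 (attained at k = 2)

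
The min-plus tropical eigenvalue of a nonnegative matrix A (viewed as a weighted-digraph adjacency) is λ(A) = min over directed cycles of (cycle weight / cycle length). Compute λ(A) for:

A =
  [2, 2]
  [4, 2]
λ(A) = 2

Enumerate directed cycles and compute their means (weight / length). Sample:
  cycle 0 → 0: weight = 2, length = 1, mean = 2/1 ≈ 2.000
  cycle 1 → 1: weight = 2, length = 1, mean = 2/1 ≈ 2.000
  cycle 0 → 1 → 0: weight = 6, length = 2, mean = 6/2 ≈ 3.000
  cycle 1 → 0 → 1: weight = 6, length = 2, mean = 6/2 ≈ 3.000
Minimum mean = 2.000, attained e.g. along the cycle 0 → 0 with weight 2 and length 1. So λ(A) = 2/1 = 2.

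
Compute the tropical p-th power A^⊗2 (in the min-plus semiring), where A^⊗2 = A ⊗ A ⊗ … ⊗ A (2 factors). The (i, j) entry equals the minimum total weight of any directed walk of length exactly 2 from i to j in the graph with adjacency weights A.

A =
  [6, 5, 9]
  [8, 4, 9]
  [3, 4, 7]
A^⊗2 =
  [12, 9, 14]
  [12, 8, 13]
  [9, 8, 12]

Each entry (A^⊗2)_ij equals the minimum over all length-2 walks i = v_0 → v_1 → … → v_2 = j of Σ_t A[v_t][v_{t+1}]. For example, for (i, j) = (0, 2) we minimise over 3 possible intermediate vertex sequences; the minimum is 14, attained along the walk 0 → 1 → 2.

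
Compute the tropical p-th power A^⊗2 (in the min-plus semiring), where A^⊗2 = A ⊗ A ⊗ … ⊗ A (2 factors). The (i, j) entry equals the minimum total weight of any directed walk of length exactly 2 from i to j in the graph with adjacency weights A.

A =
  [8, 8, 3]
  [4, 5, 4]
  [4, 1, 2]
A^⊗2 =
  [7, 4, 5]
  [8, 5, 6]
  [5, 3, 4]

Each entry (A^⊗2)_ij equals the minimum over all length-2 walks i = v_0 → v_1 → … → v_2 = j of Σ_t A[v_t][v_{t+1}]. For example, for (i, j) = (0, 2) we minimise over 3 possible intermediate vertex sequences; the minimum is 5, attained along the walk 0 → 2 → 2.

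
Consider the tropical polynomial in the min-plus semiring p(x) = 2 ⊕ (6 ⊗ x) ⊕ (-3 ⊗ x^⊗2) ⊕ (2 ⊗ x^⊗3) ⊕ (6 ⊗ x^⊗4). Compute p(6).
p(6) = 2

A tropical monomial a ⊗ x^⊗i evaluates to a + i · x. Evaluating each term at x = 6:
  Term 0 contributes 2 + 0 · 6 = 2
  Term 1 contributes 6 + 1 · 6 = 12
  Term 2 contributes -3 + 2 · 6 = 9
  Term 3 contributes 2 + 3 · 6 = 20
  Term 4 contributes 6 + 4 · 6 = 30
p(6) = ⊕ of these = min[2, 12, 9, 20, 30] = 2.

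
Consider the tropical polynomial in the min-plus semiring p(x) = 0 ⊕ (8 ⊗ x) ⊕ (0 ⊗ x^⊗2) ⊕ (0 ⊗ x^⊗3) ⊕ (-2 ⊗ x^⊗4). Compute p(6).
p(6) = 0

A tropical monomial a ⊗ x^⊗i evaluates to a + i · x. Evaluating each term at x = 6:
  Term 0 contributes 0 + 0 · 6 = 0
  Term 1 contributes 8 + 1 · 6 = 14
  Term 2 contributes 0 + 2 · 6 = 12
  Term 3 contributes 0 + 3 · 6 = 18
  Term 4 contributes -2 + 4 · 6 = 22
p(6) = ⊕ of these = min[0, 14, 12, 18, 22] = 0.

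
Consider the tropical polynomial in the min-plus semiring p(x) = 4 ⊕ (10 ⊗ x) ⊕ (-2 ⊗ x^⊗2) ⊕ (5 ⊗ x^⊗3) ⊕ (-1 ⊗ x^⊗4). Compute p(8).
p(8) = 4

A tropical monomial a ⊗ x^⊗i evaluates to a + i · x. Evaluating each term at x = 8:
  Term 0 contributes 4 + 0 · 8 = 4
  Term 1 contributes 10 + 1 · 8 = 18
  Term 2 contributes -2 + 2 · 8 = 14
  Term 3 contributes 5 + 3 · 8 = 29
  Term 4 contributes -1 + 4 · 8 = 31
p(8) = ⊕ of these = min[4, 18, 14, 29, 31] = 4.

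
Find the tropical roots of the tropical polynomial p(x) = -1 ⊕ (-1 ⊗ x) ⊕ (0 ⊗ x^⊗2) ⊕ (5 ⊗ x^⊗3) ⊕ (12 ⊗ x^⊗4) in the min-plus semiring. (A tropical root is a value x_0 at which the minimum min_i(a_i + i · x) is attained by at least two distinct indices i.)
Roots: {-7, -5, -1, 0}

Each tropical root is a break point of the lower envelope of the lines y = a_i + i · x (there are 5 lines, with slopes 0, 1, ..., 4). Only the lines that attain the minimum somewhere contribute to roots; other lines are dominated. Here the surviving (envelope) indices are i = 4, i = 3, i = 2, i = 1, i = 0.
Intersections between consecutive envelope lines give the roots: for adjacent envelope indices i < j the intersection is x = (a_i − a_j) / (j − i). Reading off the sorted break points: {-7, -5, -1, 0}.
Verification: at each break x_0, at least two indices attain the minimum of min_i(a_i + i · x_0).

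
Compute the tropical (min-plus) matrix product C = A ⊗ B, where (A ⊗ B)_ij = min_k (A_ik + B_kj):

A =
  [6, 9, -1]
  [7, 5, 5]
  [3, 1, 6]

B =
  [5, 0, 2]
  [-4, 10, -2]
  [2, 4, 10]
A ⊗ B =
  [1, 3, 7]
  [1, 7, 3]
  [-3, 3, -1]

Apply the min-plus product entry-by-entry:
  C[0][0] = min over k of (A[0][0] + B[0][0] = 6 + 5 = 11, A[0][1] + B[1][0] = 9 + -4 = 5, A[0][2] + B[2][0] = -1 + 2 = 1) = 1 (attained at k = 2)
  C[0][1] = min over k of (A[0][0] + B[0][1] = 6 + 0 = 6, A[0][1] + B[1][1] = 9 + 10 = 19, A[0][2] + B[2][1] = -1 + 4 = 3) = 3 (attained at k = 2)
  C[0][2] = min over k of (A[0][0] + B[0][2] = 6 + 2 = 8, A[0][1] + B[1][2] = 9 + -2 = 7, A[0][2] + B[2][2] = -1 + 10 = 9) = 7 (attained at k = 1)
  C[1][0] = min over k of (A[1][0] + B[0][0] = 7 + 5 = 12, A[1][1] + B[1][0] = 5 + -4 = 1, A[1][2] + B[2][0] = 5 + 2 = 7) = 1 (attained at k = 1)
  C[1][1] = min over k of (A[1][0] + B[0][1] = 7 + 0 = 7, A[1][1] + B[1][1] = 5 + 10 = 15, A[1][2] + B[2][1] = 5 + 4 = 9) = 7 (attained at k = 0)
  C[1][2] = min over k of (A[1][0] + B[0][2] = 7 + 2 = 9, A[1][1] + B[1][2] = 5 + -2 = 3, A[1][2] + B[2][2] = 5 + 10 = 15) = 3 (attained at k = 1)
  C[2][0] = min over k of (A[2][0] + B[0][0] = 3 + 5 = 8, A[2][1] + B[1][0] = 1 + -4 = -3, A[2][2] + B[2][0] = 6 + 2 = 8) = -3 (attained at k = 1)
  C[2][1] = min over k of (A[2][0] + B[0][1] = 3 + 0 = 3, A[2][1] + B[1][1] = 1 + 10 = 11, A[2][2] + B[2][1] = 6 + 4 = 10) = 3 (attained at k = 0)
  C[2][2] = min over k of (A[2][0] + B[0][2] = 3 + 2 = 5, A[2][1] + B[1][2] = 1 + -2 = -1, A[2][2] + B[2][2] = 6 + 10 = 16) = -1 (attained at k = 1)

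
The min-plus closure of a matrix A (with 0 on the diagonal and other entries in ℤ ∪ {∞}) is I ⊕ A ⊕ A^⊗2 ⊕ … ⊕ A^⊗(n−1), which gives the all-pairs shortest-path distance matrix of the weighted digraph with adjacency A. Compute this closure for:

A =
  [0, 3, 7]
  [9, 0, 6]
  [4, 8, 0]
Closure =
  [0, 3, 7]
  [9, 0, 6]
  [4, 7, 0]

This is the Floyd-Warshall all-pairs shortest-path computation. For each intermediate vertex k = 0, 1, …, 2, update dist[i][j] ← min(dist[i][j], dist[i][k] + dist[k][j]). The final matrix gives, for each (i, j), the minimum total weight of any directed path from i to j (possibly empty when i = j).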